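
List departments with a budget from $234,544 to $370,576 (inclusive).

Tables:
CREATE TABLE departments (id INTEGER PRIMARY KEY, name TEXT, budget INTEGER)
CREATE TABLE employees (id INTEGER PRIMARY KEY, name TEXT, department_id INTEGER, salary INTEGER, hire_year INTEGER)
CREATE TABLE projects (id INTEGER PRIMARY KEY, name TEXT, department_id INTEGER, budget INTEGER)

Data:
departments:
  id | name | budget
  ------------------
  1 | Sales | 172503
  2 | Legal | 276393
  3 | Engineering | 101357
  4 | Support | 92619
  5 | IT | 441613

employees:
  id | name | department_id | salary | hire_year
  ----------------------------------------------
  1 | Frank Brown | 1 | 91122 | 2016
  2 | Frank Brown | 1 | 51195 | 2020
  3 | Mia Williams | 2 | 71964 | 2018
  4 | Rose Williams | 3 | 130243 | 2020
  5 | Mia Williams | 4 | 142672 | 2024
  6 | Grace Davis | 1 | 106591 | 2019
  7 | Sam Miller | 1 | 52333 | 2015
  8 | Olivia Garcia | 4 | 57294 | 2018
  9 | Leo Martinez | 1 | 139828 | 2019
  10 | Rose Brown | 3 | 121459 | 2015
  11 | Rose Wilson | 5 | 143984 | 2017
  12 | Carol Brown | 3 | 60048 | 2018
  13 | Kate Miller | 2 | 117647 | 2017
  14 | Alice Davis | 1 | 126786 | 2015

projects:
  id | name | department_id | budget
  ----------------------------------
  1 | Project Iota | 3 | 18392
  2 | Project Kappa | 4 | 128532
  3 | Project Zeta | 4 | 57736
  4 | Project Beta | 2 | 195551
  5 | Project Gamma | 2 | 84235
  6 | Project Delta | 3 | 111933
SELECT name, budget FROM departments WHERE budget BETWEEN 234544 AND 370576

Execution result:
name | budget
Legal | 276393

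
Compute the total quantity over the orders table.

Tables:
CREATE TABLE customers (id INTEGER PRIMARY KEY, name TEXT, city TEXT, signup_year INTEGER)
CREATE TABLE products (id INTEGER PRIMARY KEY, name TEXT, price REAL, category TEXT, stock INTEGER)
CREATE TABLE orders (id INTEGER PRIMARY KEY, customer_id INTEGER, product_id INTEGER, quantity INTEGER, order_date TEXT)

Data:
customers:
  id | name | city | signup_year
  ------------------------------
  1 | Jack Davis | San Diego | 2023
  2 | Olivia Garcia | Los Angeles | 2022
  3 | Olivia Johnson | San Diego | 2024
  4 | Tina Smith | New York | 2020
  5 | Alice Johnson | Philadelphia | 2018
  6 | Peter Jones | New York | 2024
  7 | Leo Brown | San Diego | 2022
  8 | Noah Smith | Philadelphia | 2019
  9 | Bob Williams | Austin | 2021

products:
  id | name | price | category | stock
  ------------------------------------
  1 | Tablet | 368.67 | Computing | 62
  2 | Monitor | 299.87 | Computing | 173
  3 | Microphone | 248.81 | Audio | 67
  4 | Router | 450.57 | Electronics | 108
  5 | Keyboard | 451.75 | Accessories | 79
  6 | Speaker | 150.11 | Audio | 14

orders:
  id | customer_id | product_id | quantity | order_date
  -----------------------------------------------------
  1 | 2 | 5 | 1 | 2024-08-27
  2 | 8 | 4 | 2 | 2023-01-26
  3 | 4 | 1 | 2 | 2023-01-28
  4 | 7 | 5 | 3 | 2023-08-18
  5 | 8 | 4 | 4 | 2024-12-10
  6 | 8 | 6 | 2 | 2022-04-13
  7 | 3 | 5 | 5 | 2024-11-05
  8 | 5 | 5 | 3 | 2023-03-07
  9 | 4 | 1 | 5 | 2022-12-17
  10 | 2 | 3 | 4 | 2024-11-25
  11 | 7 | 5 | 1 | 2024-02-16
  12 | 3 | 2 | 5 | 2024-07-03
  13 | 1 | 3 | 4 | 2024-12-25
SELECT SUM(quantity) FROM orders

Execution result:
41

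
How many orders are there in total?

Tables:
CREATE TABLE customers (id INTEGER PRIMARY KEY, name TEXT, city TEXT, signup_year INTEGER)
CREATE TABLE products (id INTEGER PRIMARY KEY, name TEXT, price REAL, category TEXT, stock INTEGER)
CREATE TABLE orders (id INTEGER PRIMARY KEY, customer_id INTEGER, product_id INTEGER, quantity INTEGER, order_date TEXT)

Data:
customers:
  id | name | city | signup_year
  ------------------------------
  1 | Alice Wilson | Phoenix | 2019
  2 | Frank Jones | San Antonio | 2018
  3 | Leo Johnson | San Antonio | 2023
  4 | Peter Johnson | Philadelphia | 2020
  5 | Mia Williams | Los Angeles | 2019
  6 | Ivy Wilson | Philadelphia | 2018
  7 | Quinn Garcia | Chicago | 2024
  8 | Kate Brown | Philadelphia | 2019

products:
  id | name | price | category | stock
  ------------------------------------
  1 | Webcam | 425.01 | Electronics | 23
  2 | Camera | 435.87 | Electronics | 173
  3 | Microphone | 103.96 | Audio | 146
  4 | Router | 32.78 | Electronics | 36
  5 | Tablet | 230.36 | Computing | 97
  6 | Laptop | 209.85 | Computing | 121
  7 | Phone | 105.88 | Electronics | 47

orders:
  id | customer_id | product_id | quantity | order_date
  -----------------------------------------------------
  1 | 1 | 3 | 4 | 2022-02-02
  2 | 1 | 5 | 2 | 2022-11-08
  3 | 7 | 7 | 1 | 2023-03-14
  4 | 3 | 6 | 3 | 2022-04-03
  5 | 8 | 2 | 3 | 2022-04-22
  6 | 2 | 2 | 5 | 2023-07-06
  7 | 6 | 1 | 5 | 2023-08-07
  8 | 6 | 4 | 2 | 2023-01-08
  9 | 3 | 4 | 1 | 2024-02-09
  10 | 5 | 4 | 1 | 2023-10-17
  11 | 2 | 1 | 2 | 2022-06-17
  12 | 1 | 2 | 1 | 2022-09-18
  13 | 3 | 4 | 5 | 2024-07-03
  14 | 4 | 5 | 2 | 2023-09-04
SELECT COUNT(*) FROM orders

Execution result:
14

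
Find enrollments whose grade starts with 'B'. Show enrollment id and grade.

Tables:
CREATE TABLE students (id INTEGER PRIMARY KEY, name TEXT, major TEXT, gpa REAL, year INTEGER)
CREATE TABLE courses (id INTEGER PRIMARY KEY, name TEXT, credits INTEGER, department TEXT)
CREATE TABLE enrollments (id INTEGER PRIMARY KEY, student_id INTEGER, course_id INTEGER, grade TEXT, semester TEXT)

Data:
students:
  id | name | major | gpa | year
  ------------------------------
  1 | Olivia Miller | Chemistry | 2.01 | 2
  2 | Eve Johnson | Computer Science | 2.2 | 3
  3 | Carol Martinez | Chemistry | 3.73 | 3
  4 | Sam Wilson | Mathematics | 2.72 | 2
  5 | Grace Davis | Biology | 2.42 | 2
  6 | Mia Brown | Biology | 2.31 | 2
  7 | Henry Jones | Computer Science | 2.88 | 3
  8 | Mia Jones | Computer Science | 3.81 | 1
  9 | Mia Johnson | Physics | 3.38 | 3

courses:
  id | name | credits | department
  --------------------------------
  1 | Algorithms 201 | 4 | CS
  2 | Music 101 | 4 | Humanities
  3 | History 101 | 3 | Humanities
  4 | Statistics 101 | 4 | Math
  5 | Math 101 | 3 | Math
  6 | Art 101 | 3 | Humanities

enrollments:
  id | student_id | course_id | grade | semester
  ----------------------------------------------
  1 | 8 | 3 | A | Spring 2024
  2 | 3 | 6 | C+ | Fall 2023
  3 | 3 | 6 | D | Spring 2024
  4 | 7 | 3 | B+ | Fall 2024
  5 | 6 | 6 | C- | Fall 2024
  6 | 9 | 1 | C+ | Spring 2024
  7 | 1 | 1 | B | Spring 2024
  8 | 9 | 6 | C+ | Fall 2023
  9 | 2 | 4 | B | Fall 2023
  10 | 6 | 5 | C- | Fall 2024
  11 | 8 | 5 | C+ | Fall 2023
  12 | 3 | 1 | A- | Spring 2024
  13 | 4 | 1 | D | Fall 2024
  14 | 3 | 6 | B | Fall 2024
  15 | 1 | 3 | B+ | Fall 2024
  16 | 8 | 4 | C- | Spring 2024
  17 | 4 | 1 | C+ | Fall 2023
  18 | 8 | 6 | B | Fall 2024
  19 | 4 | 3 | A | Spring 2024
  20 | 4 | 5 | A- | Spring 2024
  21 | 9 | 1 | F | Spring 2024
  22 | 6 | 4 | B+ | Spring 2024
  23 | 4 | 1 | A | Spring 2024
SELECT id, grade FROM enrollments WHERE grade LIKE 'B%'

Execution result:
id | grade
4 | B+
7 | B
9 | B
14 | B
15 | B+
18 | B
22 | B+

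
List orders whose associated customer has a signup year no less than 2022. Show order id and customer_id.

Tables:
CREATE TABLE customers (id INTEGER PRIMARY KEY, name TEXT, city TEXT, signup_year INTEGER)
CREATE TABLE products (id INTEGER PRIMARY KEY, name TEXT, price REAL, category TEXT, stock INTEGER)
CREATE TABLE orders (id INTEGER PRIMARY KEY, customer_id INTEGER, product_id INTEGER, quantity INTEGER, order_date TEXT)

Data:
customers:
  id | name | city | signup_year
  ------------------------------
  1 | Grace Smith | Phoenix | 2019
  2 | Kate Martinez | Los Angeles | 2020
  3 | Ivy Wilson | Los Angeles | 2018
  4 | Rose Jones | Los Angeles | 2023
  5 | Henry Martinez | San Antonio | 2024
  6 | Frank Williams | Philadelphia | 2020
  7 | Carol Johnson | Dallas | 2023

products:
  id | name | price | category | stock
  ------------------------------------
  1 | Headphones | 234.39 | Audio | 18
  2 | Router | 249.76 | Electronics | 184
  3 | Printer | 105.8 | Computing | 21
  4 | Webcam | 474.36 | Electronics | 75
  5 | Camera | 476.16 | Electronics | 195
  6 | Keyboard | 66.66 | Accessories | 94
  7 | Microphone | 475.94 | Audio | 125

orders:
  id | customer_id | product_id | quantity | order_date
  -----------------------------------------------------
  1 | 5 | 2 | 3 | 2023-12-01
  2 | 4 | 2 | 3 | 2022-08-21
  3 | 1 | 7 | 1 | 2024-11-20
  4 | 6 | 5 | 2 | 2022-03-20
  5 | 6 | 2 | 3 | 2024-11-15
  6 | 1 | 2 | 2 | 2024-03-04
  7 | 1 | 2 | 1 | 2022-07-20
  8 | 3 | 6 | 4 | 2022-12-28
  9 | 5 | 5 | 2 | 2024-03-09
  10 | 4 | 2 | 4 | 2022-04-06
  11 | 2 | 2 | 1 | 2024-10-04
SELECT id, customer_id FROM orders WHERE customer_id IN (SELECT id FROM customers WHERE signup_year >= 2022)

Execution result:
id | customer_id
1 | 5
2 | 4
9 | 5
10 | 4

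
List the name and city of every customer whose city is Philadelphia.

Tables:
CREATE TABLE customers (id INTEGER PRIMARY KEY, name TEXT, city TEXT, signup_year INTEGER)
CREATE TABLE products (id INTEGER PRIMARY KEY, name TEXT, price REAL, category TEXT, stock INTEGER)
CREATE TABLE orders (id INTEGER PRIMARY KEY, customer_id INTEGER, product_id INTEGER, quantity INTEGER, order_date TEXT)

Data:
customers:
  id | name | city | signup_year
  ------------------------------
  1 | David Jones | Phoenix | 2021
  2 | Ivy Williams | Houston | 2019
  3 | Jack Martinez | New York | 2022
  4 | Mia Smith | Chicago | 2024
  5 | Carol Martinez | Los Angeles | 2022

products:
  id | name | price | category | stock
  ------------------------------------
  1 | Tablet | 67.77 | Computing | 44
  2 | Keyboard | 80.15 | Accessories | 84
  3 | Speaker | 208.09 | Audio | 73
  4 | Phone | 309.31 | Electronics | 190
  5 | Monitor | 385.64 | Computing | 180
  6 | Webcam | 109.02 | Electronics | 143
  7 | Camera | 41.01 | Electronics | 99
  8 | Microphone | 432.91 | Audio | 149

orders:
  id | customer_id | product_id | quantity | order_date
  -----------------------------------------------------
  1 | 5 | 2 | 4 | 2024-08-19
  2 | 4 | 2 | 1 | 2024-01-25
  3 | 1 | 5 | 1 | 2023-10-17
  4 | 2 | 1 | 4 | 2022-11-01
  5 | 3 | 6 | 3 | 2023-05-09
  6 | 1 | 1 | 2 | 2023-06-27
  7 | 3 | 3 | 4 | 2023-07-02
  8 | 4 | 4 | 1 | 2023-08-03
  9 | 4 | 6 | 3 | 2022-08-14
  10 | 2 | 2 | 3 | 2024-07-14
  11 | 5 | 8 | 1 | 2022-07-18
SELECT name, city FROM customers WHERE city = 'Philadelphia'

Execution result:
(no rows)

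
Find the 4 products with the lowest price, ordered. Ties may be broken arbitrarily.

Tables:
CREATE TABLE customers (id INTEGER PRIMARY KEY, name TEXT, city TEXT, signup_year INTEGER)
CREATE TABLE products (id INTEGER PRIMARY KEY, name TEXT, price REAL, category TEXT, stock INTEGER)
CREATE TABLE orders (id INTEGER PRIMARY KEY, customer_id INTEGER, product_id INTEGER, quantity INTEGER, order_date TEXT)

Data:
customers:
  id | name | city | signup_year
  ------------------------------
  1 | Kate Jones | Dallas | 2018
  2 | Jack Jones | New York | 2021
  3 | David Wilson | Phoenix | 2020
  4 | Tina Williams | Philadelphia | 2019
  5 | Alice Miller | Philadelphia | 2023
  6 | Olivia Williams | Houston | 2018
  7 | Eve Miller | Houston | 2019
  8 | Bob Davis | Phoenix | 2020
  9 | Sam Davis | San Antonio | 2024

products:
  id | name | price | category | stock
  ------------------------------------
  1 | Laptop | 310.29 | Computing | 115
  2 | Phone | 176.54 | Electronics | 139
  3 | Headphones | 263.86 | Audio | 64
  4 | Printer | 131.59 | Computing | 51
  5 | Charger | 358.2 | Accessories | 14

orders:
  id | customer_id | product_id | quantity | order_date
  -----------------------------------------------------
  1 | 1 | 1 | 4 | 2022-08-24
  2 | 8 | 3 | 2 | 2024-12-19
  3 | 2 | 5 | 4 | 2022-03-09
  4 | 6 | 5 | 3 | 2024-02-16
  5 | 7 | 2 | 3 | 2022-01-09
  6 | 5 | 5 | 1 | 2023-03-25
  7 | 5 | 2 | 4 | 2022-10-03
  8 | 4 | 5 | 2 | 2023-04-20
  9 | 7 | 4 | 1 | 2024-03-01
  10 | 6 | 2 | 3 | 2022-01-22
SELECT name, price FROM products ORDER BY price ASC LIMIT 4

Execution result:
name | price
Printer | 131.59
Phone | 176.54
Headphones | 263.86
Laptop | 310.29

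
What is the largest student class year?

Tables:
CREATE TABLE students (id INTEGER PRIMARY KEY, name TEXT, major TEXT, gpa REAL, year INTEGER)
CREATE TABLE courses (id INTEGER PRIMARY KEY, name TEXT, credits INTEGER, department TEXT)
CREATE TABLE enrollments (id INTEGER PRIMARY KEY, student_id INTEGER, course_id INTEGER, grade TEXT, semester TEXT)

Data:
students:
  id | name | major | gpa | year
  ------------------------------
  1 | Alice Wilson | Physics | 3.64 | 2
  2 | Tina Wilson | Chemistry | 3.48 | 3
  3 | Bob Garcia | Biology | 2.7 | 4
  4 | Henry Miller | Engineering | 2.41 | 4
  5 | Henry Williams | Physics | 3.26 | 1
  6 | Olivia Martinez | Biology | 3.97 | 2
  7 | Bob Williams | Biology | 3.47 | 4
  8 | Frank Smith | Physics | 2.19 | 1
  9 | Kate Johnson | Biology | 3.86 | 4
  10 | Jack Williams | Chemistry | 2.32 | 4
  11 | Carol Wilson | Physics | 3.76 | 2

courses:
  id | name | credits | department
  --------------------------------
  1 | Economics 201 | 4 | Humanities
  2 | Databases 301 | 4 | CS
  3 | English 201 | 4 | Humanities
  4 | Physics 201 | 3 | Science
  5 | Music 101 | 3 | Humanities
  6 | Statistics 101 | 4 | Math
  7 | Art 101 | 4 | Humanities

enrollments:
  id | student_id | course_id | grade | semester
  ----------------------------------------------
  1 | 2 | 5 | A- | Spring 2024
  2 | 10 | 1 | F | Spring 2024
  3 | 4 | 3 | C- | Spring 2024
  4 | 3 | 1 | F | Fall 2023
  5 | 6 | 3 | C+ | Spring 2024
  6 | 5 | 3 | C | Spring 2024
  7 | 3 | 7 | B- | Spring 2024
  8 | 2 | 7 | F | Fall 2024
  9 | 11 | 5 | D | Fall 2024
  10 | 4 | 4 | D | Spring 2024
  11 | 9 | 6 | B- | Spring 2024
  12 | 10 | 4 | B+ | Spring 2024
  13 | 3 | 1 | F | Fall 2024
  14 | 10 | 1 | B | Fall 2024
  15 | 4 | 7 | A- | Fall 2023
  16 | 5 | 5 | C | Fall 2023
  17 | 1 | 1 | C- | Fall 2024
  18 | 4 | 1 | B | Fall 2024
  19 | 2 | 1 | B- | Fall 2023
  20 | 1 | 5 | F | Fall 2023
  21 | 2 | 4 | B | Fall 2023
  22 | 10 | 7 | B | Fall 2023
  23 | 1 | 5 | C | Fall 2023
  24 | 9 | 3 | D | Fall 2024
SELECT MAX(year) FROM students

Execution result:
4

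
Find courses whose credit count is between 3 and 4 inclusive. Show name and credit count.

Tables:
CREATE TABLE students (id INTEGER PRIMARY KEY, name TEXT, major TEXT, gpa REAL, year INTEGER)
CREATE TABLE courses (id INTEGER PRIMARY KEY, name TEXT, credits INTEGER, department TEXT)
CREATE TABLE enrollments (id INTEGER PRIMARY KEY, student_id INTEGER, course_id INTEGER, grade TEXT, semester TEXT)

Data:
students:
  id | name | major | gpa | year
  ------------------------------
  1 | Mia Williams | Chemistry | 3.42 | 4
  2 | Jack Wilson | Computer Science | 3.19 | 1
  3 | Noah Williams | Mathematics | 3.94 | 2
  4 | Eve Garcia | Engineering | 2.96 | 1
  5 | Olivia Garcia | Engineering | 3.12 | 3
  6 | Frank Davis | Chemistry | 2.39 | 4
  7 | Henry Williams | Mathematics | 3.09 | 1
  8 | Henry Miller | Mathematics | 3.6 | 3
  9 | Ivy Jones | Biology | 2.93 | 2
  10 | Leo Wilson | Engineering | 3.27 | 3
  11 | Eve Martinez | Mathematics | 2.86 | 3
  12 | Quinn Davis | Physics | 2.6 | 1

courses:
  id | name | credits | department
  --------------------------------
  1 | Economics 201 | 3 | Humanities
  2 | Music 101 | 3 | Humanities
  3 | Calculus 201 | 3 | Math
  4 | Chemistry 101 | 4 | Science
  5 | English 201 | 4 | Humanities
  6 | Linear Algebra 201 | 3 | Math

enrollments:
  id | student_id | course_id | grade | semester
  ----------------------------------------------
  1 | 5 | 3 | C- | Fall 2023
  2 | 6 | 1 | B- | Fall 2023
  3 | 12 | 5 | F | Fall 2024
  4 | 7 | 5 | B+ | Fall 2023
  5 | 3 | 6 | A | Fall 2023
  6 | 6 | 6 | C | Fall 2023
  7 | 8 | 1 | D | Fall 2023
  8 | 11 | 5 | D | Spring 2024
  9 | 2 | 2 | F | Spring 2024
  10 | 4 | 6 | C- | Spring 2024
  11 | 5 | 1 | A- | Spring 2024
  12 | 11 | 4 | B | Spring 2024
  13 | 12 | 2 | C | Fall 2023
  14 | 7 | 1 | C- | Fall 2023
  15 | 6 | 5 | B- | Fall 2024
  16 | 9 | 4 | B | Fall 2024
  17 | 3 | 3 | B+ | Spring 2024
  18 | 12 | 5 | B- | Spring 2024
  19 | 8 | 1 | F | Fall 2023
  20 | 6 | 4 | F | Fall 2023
SELECT name, credits FROM courses WHERE credits BETWEEN 3 AND 4

Execution result:
name | credits
Economics 201 | 3
Music 101 | 3
Calculus 201 | 3
Chemistry 101 | 4
English 201 | 4
Linear Algebra 201 | 3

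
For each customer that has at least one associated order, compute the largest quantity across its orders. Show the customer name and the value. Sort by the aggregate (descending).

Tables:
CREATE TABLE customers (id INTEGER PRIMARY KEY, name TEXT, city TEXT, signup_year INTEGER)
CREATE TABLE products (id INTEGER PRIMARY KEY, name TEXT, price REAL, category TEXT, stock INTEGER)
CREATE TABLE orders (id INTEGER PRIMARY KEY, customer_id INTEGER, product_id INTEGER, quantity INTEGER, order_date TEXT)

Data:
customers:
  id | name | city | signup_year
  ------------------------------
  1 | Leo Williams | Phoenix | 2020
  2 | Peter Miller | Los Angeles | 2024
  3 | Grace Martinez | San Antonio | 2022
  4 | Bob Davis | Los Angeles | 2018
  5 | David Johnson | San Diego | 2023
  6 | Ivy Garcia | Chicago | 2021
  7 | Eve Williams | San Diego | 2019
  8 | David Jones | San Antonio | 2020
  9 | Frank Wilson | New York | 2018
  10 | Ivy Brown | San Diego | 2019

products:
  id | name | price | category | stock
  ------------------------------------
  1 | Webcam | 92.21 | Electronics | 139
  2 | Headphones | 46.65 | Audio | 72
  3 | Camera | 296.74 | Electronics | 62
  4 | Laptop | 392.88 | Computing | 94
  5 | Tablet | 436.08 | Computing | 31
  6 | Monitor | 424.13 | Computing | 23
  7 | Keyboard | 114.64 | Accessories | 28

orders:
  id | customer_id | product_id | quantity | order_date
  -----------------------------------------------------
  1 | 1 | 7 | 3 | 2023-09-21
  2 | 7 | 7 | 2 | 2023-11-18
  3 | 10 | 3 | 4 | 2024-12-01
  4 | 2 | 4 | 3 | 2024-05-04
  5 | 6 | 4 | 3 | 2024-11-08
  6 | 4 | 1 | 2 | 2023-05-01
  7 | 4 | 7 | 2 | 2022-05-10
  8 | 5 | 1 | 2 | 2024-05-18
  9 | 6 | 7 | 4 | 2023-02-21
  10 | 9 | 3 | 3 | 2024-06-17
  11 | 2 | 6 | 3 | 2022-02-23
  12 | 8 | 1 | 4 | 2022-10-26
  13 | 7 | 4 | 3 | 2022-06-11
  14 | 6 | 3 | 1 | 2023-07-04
SELECT p.name, MAX(c.quantity) AS max_quantity FROM orders c JOIN customers p ON c.customer_id = p.id GROUP BY p.id, p.name ORDER BY max_quantity DESC

Execution result:
name | max_quantity
Ivy Garcia | 4
David Jones | 4
Ivy Brown | 4
Leo Williams | 3
Peter Miller | 3
Eve Williams | 3
Frank Wilson | 3
Bob Davis | 2
David Johnson | 2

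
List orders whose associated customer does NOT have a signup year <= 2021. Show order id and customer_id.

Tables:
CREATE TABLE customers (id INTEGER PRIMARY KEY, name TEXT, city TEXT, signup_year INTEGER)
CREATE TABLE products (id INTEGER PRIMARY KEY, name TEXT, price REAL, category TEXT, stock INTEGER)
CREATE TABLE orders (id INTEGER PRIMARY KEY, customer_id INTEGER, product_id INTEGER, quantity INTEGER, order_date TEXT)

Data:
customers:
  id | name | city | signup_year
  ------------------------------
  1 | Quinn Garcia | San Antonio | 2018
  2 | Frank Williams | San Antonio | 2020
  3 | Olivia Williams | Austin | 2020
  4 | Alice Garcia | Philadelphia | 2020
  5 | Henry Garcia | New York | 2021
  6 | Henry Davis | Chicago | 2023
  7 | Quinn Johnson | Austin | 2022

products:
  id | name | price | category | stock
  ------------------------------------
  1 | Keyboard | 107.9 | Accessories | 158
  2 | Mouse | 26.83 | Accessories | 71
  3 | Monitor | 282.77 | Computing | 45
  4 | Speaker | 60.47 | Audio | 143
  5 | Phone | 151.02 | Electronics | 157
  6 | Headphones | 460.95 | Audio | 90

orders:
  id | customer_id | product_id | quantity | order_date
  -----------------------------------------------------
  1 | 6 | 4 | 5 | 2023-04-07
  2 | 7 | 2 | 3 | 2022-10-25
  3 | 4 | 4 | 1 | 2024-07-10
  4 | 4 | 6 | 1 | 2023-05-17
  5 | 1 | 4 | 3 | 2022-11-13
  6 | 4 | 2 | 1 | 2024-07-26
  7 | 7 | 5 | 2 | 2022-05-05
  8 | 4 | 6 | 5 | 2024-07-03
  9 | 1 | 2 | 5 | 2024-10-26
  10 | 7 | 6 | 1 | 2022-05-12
SELECT id, customer_id FROM orders WHERE customer_id NOT IN (SELECT id FROM customers WHERE signup_year <= 2021)

Execution result:
id | customer_id
1 | 6
2 | 7
7 | 7
10 | 7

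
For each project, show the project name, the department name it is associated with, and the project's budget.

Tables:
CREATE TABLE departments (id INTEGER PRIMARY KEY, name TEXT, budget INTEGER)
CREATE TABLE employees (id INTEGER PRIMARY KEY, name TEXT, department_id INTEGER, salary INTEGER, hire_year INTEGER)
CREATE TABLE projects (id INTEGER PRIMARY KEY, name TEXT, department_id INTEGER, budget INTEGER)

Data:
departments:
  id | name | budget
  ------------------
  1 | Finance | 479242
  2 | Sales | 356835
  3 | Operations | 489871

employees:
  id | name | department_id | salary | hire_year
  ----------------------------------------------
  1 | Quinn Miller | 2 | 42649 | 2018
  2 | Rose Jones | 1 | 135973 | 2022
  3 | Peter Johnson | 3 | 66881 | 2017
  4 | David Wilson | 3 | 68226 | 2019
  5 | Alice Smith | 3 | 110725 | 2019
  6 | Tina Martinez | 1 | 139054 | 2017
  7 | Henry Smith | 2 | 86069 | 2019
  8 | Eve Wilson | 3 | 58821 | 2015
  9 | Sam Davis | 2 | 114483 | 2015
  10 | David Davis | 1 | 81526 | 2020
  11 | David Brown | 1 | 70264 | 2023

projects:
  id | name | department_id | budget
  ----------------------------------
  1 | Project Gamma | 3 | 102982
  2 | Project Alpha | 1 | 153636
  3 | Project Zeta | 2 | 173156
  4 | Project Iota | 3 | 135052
SELECT c.name, p.name AS department, c.budget FROM projects c JOIN departments p ON c.department_id = p.id

Execution result:
name | department | budget
Project Gamma | Operations | 102982
Project Alpha | Finance | 153636
Project Zeta | Sales | 173156
Project Iota | Operations | 135052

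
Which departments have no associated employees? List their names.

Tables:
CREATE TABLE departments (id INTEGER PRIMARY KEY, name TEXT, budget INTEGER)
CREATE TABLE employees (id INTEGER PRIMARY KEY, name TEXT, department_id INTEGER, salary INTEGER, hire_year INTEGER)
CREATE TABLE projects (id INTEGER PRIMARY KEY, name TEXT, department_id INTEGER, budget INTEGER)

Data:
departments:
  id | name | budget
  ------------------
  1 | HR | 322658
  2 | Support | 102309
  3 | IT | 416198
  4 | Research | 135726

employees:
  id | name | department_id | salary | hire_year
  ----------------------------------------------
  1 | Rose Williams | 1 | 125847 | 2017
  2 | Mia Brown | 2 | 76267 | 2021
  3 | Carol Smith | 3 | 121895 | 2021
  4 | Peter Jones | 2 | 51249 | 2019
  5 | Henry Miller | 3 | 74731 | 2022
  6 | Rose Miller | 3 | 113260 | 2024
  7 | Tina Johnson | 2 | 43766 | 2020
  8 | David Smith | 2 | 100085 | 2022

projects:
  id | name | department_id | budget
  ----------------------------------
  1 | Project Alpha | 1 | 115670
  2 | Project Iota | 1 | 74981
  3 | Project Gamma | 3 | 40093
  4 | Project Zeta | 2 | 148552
SELECT p.name FROM departments p LEFT JOIN employees c ON c.department_id = p.id WHERE c.id IS NULL

Execution result:
Research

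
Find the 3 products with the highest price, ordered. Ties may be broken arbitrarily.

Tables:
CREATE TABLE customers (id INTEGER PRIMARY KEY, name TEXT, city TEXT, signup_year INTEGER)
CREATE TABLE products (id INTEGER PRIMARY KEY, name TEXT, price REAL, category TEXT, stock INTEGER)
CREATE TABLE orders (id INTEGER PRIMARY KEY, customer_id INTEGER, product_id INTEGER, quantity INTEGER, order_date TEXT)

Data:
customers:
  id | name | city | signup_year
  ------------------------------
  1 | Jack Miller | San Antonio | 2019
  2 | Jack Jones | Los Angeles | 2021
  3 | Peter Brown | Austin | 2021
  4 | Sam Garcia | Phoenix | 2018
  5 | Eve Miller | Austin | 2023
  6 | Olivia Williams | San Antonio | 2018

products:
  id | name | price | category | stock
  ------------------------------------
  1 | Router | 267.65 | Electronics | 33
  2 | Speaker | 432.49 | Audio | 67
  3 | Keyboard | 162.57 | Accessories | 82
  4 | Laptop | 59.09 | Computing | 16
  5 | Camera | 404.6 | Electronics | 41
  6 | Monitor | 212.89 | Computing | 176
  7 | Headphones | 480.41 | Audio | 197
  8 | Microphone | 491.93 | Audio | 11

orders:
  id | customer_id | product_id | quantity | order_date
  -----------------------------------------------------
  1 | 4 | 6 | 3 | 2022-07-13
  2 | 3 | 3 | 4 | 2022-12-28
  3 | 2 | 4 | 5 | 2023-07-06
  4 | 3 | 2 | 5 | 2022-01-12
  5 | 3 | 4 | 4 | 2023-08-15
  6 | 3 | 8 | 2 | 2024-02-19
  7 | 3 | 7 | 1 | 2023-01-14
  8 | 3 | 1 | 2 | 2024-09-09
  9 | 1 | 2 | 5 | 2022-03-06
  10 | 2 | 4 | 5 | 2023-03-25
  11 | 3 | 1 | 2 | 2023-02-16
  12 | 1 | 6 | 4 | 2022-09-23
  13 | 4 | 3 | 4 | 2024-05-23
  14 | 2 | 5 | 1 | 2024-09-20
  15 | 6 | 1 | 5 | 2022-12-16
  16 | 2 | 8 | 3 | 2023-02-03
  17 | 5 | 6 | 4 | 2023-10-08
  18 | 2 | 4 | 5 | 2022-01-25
SELECT name, price FROM products ORDER BY price DESC LIMIT 3

Execution result:
name | price
Microphone | 491.93
Headphones | 480.41
Speaker | 432.49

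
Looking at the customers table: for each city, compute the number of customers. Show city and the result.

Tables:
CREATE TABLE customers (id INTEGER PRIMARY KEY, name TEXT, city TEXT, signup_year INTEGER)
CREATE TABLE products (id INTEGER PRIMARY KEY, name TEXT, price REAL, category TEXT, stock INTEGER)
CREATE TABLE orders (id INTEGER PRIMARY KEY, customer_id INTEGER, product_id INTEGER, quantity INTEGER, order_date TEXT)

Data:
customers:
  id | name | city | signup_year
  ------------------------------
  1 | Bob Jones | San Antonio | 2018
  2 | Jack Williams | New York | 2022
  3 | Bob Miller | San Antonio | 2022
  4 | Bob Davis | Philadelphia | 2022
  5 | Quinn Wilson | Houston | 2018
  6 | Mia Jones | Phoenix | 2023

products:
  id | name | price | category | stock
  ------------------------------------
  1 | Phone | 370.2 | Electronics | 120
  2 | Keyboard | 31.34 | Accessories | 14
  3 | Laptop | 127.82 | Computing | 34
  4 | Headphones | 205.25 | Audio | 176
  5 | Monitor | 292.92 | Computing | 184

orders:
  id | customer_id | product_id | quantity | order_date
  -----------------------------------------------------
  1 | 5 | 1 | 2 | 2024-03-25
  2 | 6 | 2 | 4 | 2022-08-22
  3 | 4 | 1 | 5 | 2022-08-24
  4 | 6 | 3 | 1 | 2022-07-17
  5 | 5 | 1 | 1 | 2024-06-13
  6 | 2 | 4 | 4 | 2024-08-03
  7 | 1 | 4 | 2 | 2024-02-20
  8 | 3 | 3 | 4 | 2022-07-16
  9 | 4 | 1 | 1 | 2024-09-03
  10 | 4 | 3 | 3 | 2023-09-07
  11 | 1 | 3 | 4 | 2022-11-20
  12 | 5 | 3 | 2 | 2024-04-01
SELECT city, COUNT(*) AS n FROM customers GROUP BY city

Execution result:
city | n
Houston | 1
New York | 1
Philadelphia | 1
Phoenix | 1
San Antonio | 2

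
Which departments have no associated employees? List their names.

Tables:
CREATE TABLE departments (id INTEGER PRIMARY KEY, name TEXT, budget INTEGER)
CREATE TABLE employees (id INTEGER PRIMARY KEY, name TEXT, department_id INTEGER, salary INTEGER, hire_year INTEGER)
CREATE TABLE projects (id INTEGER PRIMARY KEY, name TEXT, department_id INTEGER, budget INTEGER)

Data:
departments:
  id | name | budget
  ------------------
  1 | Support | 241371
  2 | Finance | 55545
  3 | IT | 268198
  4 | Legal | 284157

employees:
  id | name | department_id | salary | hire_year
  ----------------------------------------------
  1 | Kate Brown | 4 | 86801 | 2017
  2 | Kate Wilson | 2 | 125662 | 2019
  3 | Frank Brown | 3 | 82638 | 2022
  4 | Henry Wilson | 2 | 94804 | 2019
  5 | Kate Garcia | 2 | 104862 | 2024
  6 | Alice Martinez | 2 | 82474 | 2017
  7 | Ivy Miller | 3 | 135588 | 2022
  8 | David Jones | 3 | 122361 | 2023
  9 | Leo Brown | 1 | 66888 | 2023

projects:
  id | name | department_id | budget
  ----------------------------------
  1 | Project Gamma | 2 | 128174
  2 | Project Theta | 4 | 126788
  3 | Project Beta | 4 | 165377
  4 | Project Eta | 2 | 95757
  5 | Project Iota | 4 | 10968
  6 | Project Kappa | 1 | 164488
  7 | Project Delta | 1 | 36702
SELECT p.name FROM departments p LEFT JOIN employees c ON c.department_id = p.id WHERE c.id IS NULL

Execution result:
(no rows)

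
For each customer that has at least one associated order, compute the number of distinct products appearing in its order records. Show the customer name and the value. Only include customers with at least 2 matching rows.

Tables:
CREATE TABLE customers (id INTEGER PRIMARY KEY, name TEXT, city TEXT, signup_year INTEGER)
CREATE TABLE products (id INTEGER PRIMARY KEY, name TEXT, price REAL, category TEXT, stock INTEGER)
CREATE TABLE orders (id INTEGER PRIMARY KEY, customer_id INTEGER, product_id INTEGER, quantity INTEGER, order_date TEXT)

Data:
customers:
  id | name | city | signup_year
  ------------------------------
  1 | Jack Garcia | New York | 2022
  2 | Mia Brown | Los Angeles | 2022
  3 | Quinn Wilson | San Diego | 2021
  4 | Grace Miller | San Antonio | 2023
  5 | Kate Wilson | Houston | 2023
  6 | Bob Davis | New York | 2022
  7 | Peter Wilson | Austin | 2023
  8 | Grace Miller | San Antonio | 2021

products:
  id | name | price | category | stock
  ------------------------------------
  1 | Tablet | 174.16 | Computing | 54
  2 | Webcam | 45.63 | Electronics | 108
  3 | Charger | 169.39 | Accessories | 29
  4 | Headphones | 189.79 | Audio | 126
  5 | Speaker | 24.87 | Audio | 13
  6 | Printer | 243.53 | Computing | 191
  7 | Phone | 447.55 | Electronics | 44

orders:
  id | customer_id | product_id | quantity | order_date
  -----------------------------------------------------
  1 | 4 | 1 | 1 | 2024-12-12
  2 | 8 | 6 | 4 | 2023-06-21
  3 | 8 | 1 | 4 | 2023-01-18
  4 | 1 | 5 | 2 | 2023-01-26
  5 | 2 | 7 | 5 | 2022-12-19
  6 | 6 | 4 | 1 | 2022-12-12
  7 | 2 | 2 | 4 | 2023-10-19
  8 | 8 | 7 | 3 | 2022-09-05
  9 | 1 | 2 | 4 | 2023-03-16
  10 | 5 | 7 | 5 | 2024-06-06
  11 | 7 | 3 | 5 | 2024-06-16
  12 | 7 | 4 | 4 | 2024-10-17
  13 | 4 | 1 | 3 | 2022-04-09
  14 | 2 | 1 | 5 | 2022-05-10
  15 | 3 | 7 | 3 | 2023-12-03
SELECT p.name, COUNT(DISTINCT c.product_id) AS distinct_product_count FROM orders c JOIN customers p ON c.customer_id = p.id GROUP BY p.id, p.name HAVING COUNT(*) >= 2

Execution result:
name | distinct_product_count
Jack Garcia | 2
Mia Brown | 3
Grace Miller | 1
Peter Wilson | 2
Grace Miller | 3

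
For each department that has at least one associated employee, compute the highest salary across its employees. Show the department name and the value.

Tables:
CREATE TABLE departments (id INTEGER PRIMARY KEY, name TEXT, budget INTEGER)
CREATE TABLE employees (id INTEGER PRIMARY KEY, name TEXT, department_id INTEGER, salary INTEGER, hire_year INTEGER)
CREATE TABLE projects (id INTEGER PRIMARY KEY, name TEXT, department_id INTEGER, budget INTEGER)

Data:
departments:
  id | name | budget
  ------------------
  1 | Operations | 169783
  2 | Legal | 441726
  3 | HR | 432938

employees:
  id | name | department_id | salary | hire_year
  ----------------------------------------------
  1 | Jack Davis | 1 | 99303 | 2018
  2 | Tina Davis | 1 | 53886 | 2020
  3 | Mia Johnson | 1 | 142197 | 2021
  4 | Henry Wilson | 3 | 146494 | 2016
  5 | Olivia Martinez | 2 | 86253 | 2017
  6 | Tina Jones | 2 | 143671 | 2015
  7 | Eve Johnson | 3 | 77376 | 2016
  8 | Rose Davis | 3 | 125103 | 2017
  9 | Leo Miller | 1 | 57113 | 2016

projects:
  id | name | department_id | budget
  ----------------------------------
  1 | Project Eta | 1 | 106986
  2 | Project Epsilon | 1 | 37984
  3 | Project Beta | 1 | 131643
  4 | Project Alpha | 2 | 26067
SELECT p.name, MAX(c.salary) AS max_salary FROM employees c JOIN departments p ON c.department_id = p.id GROUP BY p.id, p.name

Execution result:
name | max_salary
Operations | 142197
Legal | 143671
HR | 146494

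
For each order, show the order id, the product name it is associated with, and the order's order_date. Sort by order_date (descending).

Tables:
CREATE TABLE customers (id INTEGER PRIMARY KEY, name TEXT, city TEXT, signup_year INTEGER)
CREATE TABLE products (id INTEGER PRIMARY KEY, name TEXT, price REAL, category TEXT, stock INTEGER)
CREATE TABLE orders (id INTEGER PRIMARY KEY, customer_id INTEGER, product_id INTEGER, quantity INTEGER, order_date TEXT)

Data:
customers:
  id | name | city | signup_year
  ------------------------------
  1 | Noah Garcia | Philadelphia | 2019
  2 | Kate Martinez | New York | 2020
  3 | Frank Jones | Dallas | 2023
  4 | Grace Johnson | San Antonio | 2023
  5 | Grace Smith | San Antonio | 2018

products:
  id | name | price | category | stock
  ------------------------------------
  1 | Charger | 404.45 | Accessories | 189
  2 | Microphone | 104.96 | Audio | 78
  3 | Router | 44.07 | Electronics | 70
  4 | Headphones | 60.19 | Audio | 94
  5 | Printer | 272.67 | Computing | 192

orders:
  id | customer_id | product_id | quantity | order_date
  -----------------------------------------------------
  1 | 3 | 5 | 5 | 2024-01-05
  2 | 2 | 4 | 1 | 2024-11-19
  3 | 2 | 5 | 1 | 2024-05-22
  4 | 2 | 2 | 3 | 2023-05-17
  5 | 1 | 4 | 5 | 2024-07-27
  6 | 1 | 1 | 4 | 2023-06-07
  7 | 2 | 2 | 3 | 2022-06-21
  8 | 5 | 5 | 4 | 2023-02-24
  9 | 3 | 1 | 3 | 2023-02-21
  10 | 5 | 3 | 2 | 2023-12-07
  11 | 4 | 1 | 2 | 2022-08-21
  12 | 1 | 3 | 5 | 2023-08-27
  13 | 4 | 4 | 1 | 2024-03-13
SELECT c.id, p.name AS product, c.order_date FROM orders c JOIN products p ON c.product_id = p.id ORDER BY c.order_date DESC

Execution result:
id | product | order_date
2 | Headphones | 2024-11-19
5 | Headphones | 2024-07-27
3 | Printer | 2024-05-22
13 | Headphones | 2024-03-13
1 | Printer | 2024-01-05
10 | Router | 2023-12-07
12 | Router | 2023-08-27
6 | Charger | 2023-06-07
4 | Microphone | 2023-05-17
8 | Printer | 2023-02-24
9 | Charger | 2023-02-21
11 | Charger | 2022-08-21
7 | Microphone | 2022-06-21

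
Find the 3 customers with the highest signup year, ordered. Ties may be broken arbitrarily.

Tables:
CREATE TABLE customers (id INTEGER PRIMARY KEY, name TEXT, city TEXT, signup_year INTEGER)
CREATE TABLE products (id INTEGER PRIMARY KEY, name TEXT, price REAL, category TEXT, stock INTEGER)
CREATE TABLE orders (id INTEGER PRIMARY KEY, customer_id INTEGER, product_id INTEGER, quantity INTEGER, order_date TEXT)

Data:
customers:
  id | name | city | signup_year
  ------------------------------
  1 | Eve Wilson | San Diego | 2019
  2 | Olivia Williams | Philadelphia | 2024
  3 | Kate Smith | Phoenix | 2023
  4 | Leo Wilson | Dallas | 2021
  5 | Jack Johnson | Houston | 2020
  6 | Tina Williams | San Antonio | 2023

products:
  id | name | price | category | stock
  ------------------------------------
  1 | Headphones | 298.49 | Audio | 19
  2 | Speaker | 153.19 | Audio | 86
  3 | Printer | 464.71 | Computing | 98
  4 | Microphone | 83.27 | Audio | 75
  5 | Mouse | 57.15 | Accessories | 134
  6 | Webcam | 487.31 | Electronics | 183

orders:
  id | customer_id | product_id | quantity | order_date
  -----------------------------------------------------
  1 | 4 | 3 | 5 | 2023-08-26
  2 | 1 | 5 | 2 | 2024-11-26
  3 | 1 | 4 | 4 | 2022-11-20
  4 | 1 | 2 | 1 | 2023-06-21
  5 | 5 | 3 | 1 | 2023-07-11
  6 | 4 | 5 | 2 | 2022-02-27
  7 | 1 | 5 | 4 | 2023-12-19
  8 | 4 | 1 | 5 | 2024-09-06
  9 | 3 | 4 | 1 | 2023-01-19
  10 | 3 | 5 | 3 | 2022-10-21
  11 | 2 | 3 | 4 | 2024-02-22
SELECT name, signup_year FROM customers ORDER BY signup_year DESC LIMIT 3

Execution result:
name | signup_year
Olivia Williams | 2024
Kate Smith | 2023
Tina Williams | 2023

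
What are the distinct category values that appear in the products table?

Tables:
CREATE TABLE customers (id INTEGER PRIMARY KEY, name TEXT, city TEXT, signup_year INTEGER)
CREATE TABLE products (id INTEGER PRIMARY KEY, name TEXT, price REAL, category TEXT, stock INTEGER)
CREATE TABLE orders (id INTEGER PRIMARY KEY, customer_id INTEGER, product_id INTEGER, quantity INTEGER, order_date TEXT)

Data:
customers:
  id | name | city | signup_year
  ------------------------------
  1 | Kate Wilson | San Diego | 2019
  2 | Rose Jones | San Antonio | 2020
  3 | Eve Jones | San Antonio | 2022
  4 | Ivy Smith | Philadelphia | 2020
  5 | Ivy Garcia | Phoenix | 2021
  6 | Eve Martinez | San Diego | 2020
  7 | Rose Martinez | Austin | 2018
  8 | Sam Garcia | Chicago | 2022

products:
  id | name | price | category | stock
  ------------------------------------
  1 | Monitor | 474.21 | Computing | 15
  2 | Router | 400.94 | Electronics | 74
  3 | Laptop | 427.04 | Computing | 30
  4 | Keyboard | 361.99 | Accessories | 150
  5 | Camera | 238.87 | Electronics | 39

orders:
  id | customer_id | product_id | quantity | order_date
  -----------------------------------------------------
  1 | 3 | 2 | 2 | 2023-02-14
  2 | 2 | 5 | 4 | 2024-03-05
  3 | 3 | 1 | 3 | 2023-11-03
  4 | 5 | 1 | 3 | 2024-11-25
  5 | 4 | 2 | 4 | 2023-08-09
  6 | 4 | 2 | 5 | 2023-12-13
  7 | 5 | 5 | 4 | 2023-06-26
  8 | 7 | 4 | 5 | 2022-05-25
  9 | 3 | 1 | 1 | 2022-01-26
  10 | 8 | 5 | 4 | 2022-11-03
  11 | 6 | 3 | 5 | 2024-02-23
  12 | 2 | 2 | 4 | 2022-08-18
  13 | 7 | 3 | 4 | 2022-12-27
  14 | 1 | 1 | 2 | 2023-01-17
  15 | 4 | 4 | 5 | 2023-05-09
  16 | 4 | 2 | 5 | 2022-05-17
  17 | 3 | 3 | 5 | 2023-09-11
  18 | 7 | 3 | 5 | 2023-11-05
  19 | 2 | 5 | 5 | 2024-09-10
SELECT DISTINCT category FROM products

Execution result:
category
Computing
Electronics
Accessories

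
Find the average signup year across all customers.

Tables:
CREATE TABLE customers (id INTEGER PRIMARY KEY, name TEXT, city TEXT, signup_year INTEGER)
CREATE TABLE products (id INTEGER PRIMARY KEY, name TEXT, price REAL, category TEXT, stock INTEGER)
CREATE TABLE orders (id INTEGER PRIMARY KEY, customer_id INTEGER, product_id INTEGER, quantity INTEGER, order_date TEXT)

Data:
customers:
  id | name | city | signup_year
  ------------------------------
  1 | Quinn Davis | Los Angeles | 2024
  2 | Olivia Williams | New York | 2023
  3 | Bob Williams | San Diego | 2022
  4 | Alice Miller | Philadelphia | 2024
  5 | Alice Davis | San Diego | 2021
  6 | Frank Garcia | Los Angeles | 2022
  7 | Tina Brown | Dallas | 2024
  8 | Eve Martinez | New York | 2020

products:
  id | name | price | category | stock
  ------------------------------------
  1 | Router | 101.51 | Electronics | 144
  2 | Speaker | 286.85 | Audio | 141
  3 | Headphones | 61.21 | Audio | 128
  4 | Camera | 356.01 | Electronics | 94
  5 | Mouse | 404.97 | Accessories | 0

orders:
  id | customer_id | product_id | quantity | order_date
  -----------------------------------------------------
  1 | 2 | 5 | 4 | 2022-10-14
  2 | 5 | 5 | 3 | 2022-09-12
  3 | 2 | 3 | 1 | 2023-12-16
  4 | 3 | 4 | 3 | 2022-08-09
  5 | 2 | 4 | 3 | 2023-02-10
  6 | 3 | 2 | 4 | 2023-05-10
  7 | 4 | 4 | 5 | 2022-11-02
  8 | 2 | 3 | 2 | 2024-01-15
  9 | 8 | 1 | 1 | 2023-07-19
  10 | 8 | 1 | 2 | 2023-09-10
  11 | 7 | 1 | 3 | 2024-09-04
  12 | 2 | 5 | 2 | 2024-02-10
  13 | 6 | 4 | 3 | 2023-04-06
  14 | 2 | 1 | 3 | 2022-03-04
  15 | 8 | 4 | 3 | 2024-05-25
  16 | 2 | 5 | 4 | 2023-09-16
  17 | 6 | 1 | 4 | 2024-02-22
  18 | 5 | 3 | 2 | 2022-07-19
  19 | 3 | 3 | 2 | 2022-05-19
SELECT AVG(signup_year) FROM customers

Execution result:
2022.50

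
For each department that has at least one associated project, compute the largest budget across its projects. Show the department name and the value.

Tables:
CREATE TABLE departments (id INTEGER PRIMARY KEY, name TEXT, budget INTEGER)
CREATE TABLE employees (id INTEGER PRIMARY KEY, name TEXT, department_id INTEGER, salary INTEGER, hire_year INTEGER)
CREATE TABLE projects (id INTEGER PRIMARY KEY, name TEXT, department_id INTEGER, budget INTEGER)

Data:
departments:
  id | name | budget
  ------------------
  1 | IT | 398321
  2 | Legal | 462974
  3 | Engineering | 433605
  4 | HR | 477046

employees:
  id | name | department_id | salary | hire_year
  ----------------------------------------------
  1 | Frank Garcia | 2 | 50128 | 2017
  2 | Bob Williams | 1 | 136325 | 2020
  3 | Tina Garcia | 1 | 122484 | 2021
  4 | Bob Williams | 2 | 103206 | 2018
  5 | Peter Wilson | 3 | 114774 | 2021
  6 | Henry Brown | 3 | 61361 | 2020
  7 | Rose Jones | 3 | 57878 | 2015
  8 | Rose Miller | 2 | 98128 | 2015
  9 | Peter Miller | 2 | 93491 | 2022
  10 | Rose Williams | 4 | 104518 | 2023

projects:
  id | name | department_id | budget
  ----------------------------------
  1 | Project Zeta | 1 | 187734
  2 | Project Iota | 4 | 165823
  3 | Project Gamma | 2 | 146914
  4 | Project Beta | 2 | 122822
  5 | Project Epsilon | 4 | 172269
SELECT p.name, MAX(c.budget) AS max_budget FROM projects c JOIN departments p ON c.department_id = p.id GROUP BY p.id, p.name

Execution result:
name | max_budget
IT | 187734
Legal | 146914
HR | 172269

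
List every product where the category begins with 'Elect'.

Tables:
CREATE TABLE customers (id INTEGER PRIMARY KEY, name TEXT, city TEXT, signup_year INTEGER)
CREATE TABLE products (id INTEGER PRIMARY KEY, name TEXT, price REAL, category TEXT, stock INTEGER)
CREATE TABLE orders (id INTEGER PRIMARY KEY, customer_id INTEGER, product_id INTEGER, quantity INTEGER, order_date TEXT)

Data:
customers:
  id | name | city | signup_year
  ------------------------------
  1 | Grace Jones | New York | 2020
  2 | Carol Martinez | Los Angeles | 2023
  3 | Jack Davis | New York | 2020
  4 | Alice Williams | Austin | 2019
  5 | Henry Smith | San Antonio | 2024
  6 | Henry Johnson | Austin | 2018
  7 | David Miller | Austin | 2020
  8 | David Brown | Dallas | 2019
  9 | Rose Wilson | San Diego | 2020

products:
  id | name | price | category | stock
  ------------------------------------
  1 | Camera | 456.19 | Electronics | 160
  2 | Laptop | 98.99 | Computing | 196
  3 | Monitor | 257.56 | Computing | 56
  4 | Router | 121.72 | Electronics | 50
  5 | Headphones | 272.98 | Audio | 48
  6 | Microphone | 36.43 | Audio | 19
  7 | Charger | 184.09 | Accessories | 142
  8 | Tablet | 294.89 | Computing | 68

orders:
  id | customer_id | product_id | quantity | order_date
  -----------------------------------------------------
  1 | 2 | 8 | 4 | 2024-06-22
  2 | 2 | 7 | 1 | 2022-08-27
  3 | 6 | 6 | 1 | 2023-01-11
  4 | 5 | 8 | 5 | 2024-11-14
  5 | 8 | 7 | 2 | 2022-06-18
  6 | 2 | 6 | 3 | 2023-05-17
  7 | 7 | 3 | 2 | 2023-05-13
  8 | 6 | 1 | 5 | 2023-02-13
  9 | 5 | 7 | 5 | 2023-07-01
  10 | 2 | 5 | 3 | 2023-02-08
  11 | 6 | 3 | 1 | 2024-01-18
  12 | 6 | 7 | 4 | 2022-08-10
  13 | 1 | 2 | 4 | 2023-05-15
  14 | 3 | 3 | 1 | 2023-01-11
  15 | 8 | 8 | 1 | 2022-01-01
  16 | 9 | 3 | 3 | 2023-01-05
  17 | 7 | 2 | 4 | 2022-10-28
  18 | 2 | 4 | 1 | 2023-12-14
SELECT name, category FROM products WHERE category LIKE 'Elect%'

Execution result:
name | category
Camera | Electronics
Router | Electronics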